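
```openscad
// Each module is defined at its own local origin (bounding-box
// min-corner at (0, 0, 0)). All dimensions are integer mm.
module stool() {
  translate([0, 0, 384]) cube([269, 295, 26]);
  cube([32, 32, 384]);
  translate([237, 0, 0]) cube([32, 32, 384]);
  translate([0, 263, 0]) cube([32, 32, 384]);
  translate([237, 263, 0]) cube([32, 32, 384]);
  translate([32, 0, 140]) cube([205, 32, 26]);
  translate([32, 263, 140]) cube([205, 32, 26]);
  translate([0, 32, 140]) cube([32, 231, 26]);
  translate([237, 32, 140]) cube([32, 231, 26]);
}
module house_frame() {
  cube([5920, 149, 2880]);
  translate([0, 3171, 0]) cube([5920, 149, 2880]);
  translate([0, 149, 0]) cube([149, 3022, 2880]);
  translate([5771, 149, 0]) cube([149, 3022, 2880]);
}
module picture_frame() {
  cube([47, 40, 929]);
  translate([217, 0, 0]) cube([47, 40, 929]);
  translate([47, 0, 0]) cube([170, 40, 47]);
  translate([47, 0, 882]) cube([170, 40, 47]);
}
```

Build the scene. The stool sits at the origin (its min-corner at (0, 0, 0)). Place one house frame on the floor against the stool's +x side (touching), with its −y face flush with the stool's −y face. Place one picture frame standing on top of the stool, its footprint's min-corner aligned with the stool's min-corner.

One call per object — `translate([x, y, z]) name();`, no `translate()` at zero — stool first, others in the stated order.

stool();
translate([269, 0, 0]) house_frame();
translate([0, 0, 410]) picture_frame();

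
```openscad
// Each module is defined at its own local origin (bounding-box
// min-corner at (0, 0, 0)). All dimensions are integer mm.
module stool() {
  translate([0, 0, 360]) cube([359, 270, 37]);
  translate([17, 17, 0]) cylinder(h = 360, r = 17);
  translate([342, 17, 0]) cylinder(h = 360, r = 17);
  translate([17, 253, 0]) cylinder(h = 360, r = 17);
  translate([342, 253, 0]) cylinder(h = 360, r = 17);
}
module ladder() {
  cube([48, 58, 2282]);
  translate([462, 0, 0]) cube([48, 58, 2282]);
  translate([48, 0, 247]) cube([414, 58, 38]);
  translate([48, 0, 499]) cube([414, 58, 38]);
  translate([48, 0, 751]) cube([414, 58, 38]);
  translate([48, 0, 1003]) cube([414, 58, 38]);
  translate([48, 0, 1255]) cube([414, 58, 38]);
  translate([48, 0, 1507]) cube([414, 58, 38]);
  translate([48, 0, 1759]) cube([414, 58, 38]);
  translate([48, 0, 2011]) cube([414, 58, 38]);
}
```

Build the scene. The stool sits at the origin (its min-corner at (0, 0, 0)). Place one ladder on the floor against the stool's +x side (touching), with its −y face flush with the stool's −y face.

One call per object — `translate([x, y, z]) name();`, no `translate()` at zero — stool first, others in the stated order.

stool();
translate([359, 0, 0]) ladder();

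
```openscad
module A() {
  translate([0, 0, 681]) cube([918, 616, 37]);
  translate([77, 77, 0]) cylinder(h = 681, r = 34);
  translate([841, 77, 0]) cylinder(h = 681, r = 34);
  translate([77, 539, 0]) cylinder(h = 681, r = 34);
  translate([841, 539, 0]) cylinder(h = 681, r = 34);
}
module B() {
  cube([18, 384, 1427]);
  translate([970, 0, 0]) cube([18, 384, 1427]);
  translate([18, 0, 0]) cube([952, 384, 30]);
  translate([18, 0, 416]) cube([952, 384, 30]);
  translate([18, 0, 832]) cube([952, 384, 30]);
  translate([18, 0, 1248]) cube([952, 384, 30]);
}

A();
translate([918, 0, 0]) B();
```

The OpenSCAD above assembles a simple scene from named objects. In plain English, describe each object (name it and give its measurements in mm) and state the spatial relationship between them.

A is a rectangular dining table. The top is 918×616×37 mm with its upper surface at z = 718 mm. It stands on four round legs of 68 mm diameter, each leg's bounding box inset 43 mm from the nearest pair of top edges, running from the floor to the underside of the top.

B is a bookshelf 988 mm wide overall, 384 mm deep and 1427 mm tall. The two sides are 18 mm thick vertical panels. 4 horizontal shelves of 30 mm thickness span between the inner faces of the sides; the lowest shelf sits on the floor and shelves are stacked with a clear vertical gap of 386 mm between each pair.

The bookshelf is against the table's +x side, with their −y faces flush.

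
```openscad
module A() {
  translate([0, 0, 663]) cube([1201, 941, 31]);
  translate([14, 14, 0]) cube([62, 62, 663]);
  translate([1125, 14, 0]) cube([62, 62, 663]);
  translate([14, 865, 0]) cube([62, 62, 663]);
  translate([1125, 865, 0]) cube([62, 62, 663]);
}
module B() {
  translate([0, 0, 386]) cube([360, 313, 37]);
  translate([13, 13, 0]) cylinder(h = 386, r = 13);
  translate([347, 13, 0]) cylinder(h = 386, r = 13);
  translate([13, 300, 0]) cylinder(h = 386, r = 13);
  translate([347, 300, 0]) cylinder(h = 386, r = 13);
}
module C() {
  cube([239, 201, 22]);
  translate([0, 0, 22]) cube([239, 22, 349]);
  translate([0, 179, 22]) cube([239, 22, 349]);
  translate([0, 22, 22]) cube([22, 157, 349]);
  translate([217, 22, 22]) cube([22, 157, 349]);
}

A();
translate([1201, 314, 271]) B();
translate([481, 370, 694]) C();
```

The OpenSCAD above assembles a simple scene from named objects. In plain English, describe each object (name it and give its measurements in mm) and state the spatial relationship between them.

A is a table: top 1201 mm (x) × 941 mm (y), 31 mm thick, upper face at z = 694 mm, on four 62×62 mm square legs, each inset 14 mm from the nearest pair of top edges, running from z = 0 to the bottom of the top.

B is a four-legged stool. The seat is 360×313 mm, 37 mm thick, top at z = 423 mm. It stands on four round legs, each 26 mm in diameter, from z = 0 to the seat underside, each leg's axis is inset half a diameter from the nearest pair of seat edges (so the leg's bounding box is flush with the corner).

C is an open-topped rectangular box: outside dimensions 239×201×371 mm, with a uniform wall and base thickness of 22 mm. The base is a full 239×201 slab on the floor; four walls sit on top of the base. The front and back walls (the −y and +y sides) span the full width; the two side walls fit between them.

The stool is beside the table with their tops flush at z = 694. The open box is on top of the table, centred.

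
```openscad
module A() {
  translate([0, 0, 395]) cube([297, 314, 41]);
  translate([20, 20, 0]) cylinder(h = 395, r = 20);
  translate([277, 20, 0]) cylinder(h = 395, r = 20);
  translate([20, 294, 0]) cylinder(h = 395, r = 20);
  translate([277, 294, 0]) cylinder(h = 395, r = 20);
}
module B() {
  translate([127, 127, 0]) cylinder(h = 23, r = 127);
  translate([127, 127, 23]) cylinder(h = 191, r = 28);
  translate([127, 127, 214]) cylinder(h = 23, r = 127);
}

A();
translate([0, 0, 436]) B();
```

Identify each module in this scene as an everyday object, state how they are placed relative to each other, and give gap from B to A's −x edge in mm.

The spool's min-x is at 0; the stool's min-x is 0; gap = 0 mm.

A is a stool. B is a spool. The spool is on top of the stool. The gap from the spool to the stool's −x edge is 0 mm.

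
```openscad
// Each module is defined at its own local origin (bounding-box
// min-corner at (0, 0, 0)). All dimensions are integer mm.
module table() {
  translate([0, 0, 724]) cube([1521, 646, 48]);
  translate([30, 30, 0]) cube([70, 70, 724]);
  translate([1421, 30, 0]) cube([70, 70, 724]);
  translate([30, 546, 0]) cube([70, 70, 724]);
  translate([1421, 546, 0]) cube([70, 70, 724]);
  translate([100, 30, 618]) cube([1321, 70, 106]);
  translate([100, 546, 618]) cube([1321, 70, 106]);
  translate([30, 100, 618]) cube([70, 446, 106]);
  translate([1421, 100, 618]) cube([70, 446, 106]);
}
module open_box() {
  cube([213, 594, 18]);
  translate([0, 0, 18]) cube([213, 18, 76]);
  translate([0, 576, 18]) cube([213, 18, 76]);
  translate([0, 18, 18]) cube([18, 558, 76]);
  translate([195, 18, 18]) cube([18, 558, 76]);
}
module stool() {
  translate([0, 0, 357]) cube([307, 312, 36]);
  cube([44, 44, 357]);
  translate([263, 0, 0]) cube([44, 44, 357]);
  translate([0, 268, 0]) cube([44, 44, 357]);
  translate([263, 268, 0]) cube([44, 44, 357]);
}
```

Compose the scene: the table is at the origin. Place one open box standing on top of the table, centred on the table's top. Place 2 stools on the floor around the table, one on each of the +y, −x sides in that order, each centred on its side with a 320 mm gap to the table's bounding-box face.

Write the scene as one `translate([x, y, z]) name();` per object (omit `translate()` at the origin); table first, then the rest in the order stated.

table();
translate([654, 26, 772]) open_box();
translate([607, 966, 0]) stool();
translate([-627, 167, 0]) stool();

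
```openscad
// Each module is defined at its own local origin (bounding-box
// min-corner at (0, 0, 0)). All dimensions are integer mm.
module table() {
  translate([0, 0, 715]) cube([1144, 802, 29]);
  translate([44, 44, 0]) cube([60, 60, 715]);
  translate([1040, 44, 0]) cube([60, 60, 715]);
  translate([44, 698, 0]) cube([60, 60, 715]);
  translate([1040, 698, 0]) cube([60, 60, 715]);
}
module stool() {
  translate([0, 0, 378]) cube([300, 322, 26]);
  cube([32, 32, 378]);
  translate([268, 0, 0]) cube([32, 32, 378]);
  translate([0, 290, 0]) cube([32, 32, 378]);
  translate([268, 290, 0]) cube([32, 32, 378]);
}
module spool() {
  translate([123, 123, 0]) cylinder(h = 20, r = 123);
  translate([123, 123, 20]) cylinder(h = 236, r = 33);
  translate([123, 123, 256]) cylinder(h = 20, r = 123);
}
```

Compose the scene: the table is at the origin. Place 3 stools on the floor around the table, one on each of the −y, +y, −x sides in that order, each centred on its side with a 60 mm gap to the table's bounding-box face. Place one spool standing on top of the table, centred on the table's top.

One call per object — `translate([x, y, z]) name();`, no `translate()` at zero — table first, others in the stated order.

table();
translate([422, -382, 0]) stool();
translate([422, 862, 0]) stool();
translate([-360, 240, 0]) stool();
translate([449, 278, 744]) spool();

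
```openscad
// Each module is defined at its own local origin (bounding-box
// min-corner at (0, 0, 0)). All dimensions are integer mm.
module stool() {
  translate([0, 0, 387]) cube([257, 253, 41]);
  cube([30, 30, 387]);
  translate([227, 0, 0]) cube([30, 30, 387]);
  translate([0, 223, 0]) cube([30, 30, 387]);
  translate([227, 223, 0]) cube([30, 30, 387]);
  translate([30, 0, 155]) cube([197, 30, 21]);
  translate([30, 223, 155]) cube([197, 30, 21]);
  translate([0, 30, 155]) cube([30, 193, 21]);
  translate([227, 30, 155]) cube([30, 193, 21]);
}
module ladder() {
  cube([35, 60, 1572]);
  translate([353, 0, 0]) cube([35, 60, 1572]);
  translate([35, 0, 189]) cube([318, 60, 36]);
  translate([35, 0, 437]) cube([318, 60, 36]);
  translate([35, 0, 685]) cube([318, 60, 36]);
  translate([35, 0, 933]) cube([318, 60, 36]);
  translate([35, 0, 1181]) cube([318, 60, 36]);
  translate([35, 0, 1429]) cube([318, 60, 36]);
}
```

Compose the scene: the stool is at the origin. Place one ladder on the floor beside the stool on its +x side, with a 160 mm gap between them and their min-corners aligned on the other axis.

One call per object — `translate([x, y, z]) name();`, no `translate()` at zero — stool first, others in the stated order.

stool();
translate([417, 0, 0]) ladder();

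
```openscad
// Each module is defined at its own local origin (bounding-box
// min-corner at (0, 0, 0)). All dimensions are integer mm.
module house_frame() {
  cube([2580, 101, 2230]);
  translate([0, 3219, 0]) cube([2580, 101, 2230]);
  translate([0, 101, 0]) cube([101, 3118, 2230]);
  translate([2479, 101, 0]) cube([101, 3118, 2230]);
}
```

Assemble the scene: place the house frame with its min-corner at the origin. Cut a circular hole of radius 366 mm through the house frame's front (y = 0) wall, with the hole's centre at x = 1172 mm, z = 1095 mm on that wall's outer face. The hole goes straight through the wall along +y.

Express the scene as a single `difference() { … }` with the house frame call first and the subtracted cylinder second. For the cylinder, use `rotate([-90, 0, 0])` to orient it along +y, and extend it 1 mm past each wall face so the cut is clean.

difference() {
  house_frame();
  translate([1172, -1, 1095]) rotate([-90, 0, 0]) cylinder(h = 103, r = 366);
}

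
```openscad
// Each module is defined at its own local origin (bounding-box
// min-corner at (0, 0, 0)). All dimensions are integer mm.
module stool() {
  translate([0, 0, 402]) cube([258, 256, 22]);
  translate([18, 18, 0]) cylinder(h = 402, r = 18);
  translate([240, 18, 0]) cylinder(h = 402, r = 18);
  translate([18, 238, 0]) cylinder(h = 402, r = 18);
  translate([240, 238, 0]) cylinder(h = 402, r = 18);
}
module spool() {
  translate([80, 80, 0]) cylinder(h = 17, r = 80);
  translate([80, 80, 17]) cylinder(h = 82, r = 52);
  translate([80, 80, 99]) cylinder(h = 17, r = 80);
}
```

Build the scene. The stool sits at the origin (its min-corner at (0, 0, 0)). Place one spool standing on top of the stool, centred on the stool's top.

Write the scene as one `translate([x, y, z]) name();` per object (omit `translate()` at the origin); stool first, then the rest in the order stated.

stool();
translate([49, 48, 424]) spool();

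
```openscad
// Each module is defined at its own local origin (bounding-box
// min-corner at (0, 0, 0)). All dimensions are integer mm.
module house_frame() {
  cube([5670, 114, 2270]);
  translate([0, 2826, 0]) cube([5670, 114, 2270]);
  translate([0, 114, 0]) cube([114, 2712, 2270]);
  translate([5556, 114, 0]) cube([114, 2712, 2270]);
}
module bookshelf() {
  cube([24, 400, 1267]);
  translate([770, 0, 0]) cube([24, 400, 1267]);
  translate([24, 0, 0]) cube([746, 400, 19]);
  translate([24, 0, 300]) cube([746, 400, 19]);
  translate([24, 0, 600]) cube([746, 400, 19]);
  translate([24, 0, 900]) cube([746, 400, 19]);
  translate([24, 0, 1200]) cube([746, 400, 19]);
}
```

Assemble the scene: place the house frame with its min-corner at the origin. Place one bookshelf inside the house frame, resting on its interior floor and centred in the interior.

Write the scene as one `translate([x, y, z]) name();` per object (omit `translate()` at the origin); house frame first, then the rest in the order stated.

house_frame();
translate([2438, 1270, 0]) bookshelf();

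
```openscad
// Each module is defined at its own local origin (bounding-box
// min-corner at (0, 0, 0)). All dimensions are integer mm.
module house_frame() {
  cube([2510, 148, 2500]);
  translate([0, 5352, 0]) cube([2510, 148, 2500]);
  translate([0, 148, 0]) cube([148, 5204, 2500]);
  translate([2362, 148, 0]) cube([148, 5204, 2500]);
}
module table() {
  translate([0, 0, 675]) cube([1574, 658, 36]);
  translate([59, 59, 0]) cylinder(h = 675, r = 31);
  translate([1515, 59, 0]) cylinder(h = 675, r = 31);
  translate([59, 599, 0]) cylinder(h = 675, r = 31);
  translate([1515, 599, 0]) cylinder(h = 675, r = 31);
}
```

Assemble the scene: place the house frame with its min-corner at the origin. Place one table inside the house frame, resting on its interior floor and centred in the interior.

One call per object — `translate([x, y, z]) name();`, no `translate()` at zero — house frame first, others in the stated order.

house_frame();
translate([468, 2421, 0]) table();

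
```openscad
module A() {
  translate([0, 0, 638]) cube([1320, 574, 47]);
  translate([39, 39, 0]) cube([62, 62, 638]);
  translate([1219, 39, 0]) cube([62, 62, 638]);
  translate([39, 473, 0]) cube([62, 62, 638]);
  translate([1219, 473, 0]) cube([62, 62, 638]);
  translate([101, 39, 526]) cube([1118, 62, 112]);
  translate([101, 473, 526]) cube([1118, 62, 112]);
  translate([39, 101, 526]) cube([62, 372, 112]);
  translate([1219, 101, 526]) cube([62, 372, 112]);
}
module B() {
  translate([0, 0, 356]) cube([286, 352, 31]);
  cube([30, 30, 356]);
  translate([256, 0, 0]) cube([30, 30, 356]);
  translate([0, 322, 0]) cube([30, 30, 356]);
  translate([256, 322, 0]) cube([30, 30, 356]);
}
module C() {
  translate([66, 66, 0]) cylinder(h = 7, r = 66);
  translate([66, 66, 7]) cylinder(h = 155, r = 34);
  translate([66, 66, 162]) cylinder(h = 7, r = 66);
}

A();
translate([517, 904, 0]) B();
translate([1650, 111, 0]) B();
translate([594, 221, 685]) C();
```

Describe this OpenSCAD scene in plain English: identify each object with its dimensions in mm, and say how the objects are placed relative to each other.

A is a table: top 1320 mm (x) × 574 mm (y), 47 mm thick, upper face at z = 685 mm, on four 62×62 mm square legs, each inset 39 mm from the nearest pair of top edges, running from z = 0 to the bottom of the top. Four apron rails, 62 mm thick and 112 mm tall, run between adjacent legs with their top edges flush with the underside of the top and their outer faces flush with the legs' outer faces.

B is a four-legged stool. The seat is 286×352 mm, 31 mm thick, top at z = 387 mm. It stands on four square legs, each 30×30 mm in cross-section, from z = 0 to the seat underside, each flush with a corner of the seat.

C is a spool: two coaxial disc flanges of radius 66 mm and thickness 7 mm, joined by a core cylinder of radius 34 mm and height 155 mm. The lower flange rests on z = 0 and the three cylinders share a vertical axis.

Two stools sit around the table at the +y, +x sides. The spool is on top of the table, centred.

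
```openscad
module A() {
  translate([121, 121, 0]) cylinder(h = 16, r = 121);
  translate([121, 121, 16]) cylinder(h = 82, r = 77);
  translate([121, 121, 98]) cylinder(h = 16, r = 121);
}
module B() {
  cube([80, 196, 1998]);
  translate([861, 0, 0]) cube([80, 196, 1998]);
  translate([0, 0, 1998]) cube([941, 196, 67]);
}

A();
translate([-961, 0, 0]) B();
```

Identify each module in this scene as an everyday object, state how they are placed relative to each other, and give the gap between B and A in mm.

A is a spool. B is a door frame. The door frame is on the floor beside the spool on its −x side. The gap between the door frame and the spool is 20 mm.

The door frame's nearest face is 20 mm from the spool's −x face.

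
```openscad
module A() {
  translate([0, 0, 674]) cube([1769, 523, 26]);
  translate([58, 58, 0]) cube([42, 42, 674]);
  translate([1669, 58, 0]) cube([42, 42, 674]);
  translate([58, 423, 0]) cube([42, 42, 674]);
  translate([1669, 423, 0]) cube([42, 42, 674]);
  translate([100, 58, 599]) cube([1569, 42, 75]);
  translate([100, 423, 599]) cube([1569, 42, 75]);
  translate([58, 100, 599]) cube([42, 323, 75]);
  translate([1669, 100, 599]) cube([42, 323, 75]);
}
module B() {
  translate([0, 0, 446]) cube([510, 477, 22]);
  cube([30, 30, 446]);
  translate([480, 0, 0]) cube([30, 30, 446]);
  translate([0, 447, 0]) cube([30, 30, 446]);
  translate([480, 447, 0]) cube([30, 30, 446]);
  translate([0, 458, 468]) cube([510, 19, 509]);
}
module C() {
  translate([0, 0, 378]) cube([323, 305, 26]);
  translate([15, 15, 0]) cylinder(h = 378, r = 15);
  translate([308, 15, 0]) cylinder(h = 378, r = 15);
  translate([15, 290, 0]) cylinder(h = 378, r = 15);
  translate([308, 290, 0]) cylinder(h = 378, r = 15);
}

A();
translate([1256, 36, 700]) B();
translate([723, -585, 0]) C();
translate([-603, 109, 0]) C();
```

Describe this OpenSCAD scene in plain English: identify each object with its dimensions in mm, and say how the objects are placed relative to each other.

A is a table with a 1769×523 mm rectangular top, 26 mm thick, top surface at z = 700 mm, supported by four 42×42 mm square legs, each inset 58 mm from the nearest pair of top edges, running from the floor. Four apron rails, 42 mm thick and 75 mm tall, run between adjacent legs with their top edges flush with the underside of the top and their outer faces flush with the legs' outer faces.

B is a chair: 510×477 mm seat, 22 mm thick, top at z = 468 mm, on four 30 mm square corner legs flush with the seat edges. A 19 mm thick backrest slab spans the full seat width, extending 509 mm above the seat top, its back face flush with the seat's +y edge.

C is a simple wooden stool: a rectangular seat 323 mm (x) by 305 mm (y), 26 mm thick, top face at z = 404 mm, on four round legs, each 30 mm in diameter. The legs rest on z = 0, each leg's axis is inset half a diameter from the nearest pair of seat edges (so the leg's bounding box is flush with the corner).

The chair is on top of the table. Two stools sit around the table at the −y, −x sides.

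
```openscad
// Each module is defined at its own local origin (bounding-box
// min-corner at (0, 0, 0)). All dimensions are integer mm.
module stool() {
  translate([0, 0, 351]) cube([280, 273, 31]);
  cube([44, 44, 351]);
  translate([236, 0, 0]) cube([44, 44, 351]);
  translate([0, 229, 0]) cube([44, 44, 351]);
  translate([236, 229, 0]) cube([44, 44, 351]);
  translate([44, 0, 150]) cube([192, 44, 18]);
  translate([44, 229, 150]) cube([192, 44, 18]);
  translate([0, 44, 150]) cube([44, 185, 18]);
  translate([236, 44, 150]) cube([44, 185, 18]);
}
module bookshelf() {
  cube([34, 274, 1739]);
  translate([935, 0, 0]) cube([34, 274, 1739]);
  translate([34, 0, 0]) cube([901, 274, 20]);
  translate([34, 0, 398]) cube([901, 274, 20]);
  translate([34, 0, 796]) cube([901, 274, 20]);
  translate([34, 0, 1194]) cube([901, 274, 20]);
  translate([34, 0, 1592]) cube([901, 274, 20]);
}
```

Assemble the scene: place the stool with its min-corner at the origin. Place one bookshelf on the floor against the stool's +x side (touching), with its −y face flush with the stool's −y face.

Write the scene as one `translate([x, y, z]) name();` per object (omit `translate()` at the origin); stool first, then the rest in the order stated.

stool();
translate([280, 0, 0]) bookshelf();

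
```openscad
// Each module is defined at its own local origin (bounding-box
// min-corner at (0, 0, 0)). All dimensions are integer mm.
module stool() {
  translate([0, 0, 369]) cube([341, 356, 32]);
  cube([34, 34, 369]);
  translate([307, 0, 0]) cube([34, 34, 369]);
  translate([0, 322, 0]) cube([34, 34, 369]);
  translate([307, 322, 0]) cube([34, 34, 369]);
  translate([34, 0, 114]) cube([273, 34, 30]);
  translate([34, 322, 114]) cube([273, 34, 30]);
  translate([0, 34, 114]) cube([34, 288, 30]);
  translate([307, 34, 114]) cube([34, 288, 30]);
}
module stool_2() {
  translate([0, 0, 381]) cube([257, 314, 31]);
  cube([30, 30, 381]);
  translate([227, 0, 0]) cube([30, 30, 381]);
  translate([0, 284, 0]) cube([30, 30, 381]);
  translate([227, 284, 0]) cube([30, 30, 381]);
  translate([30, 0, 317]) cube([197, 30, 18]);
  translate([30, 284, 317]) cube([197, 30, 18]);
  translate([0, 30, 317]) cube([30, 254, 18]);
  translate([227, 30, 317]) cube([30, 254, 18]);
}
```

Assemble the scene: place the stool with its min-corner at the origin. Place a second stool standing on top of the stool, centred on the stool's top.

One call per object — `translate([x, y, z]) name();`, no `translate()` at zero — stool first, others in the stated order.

stool();
translate([42, 21, 401]) stool_2();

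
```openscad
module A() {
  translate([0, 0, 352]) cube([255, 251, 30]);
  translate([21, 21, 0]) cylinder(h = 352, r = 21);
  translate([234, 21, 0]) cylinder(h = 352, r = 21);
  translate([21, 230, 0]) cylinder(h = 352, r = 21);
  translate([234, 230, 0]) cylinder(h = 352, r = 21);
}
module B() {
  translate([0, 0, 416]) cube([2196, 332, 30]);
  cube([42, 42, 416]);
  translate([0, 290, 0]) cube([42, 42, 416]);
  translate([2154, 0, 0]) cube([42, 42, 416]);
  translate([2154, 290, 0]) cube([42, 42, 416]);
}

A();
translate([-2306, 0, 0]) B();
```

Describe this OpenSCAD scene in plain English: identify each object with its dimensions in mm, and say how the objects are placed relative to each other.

A is a four-legged stool. The seat is a 255×251×30 mm slab whose top surface is at z = 382 mm; four round legs, each 42 mm in diameter, run from the floor (z = 0) to the underside of the seat, each leg's axis is inset half a diameter from the nearest pair of seat edges (so the leg's bounding box is flush with the corner).

B is a long wooden bench with a 2196 mm (x) × 332 mm (y) seat, 30 mm thick, its top surface 446 mm above the floor. Four 42 mm square legs at the seat corners, flush with the edges, run from z = 0 to the seat underside.

The bench is on the floor beside the stool on its −x side.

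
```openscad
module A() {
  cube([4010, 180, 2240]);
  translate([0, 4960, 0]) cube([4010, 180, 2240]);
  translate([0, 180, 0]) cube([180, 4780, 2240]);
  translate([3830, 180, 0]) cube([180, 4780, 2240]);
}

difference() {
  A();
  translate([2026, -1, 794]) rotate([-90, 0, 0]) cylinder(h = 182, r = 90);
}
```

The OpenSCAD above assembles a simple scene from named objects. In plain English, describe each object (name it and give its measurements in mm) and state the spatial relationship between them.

A is a box-shaped house frame (walls only): outside footprint 4010×5140 mm, wall height 2240 mm, wall thickness 180 mm. The two y-facing walls run the full x-width; the two x-facing walls fit between the inner faces of the y-facing walls.

The house frame has a circular hole of radius 90 mm through its front wall, centred at (x = 2026, z = 794).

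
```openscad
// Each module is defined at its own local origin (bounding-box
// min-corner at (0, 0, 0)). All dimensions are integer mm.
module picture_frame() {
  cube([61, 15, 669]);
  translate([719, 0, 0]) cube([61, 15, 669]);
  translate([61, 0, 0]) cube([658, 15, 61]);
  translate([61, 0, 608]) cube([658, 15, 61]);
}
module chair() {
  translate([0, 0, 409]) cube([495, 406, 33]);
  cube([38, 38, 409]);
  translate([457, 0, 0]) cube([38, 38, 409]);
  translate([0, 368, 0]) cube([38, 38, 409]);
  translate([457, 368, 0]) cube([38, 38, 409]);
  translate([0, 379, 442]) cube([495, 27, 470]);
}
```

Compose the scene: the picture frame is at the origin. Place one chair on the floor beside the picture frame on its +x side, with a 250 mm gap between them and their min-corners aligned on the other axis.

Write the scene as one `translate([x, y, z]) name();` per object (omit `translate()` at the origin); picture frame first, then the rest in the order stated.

picture_frame();
translate([1030, 0, 0]) chair();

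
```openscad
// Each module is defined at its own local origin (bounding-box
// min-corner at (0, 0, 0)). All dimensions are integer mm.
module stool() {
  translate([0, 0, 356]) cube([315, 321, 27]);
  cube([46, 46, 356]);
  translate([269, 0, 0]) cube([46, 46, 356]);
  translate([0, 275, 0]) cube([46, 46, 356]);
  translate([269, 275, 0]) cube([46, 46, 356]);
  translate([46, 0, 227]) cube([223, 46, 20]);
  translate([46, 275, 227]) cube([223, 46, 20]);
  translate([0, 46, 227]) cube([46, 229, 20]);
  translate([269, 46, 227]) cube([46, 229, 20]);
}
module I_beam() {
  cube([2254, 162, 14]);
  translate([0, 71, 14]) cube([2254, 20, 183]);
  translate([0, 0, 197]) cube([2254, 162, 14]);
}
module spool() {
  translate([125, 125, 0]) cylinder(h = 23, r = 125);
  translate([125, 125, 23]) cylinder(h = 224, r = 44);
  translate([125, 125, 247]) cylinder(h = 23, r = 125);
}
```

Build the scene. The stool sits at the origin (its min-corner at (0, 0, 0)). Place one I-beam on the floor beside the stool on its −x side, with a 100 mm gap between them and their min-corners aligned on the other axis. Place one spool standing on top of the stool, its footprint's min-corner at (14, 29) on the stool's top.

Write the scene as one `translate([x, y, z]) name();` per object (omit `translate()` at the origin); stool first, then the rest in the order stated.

stool();
translate([-2354, 0, 0]) I_beam();
translate([14, 29, 383]) spool();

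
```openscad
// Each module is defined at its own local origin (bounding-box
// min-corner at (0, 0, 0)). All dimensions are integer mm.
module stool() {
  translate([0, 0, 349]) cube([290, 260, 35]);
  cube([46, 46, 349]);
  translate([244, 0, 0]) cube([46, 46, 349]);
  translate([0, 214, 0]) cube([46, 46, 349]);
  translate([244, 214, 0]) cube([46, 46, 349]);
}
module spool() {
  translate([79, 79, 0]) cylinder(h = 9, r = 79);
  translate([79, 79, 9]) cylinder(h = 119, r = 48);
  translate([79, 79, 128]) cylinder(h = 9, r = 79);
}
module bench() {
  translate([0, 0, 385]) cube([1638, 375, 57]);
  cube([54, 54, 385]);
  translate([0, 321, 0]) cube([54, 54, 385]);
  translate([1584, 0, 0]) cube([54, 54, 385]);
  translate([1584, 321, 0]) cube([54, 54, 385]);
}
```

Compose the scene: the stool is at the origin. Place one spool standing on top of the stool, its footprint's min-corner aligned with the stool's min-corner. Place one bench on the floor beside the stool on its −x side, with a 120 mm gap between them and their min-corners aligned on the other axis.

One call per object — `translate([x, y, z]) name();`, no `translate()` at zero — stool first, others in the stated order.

stool();
translate([0, 0, 384]) spool();
translate([-1758, 0, 0]) bench();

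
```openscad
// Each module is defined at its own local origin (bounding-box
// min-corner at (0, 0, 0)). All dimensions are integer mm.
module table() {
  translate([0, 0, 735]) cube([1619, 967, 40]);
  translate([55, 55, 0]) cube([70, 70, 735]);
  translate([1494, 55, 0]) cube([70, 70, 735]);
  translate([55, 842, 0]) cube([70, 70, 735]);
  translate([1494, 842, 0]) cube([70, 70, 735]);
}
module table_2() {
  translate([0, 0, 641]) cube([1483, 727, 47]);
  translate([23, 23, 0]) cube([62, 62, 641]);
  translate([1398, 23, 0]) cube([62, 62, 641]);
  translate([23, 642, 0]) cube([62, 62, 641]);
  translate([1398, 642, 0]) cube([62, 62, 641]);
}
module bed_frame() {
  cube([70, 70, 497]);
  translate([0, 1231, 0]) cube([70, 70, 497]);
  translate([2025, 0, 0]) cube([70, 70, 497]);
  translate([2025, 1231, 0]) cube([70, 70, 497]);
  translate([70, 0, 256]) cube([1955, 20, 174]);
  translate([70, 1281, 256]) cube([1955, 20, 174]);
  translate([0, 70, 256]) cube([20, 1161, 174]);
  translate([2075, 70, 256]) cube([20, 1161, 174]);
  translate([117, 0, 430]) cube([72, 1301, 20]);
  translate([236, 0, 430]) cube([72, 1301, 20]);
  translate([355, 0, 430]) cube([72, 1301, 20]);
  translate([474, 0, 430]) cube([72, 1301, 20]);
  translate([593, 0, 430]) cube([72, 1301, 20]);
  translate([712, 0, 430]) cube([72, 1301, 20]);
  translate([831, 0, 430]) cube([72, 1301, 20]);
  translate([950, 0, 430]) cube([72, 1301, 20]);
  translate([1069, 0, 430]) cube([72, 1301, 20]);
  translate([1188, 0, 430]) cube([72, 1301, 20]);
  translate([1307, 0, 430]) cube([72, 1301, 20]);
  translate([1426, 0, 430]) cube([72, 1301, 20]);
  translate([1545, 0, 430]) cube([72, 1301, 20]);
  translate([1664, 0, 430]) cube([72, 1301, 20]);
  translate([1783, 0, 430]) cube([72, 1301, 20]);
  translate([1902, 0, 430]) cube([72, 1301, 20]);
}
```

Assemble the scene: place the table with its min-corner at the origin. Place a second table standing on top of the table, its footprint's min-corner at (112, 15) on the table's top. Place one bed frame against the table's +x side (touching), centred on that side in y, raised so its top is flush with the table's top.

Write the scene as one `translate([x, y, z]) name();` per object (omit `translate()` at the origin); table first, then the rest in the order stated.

table();
translate([112, 15, 775]) table_2();
translate([1619, -167, 278]) bed_frame();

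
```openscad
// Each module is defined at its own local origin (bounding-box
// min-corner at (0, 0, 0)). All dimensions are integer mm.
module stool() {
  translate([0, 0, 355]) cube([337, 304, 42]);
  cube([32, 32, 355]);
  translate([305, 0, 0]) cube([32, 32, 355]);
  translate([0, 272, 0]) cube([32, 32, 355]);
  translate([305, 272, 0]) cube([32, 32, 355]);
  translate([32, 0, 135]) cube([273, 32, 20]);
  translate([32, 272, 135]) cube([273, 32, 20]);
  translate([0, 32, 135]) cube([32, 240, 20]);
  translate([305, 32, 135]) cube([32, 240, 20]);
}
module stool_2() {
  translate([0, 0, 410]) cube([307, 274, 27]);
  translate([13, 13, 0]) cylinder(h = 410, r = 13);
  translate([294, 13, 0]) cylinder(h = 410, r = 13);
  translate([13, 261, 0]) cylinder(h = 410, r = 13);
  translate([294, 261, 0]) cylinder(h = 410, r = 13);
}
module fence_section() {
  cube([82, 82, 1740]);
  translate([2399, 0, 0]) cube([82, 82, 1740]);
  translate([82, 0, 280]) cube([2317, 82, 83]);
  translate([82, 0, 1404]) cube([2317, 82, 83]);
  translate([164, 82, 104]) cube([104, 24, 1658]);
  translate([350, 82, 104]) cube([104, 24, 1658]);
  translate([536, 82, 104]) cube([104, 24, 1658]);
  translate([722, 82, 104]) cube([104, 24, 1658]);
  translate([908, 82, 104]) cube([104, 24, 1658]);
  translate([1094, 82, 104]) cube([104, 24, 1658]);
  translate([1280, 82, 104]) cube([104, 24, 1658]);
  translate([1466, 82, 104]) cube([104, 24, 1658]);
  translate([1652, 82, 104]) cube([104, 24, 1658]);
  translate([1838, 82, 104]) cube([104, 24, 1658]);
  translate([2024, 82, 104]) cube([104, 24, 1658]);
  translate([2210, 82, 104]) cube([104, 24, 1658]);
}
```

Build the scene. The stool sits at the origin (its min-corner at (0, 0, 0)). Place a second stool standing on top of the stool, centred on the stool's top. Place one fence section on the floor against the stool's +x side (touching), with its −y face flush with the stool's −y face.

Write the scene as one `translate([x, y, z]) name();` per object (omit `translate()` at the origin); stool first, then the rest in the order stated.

stool();
translate([15, 15, 397]) stool_2();
translate([337, 0, 0]) fence_section();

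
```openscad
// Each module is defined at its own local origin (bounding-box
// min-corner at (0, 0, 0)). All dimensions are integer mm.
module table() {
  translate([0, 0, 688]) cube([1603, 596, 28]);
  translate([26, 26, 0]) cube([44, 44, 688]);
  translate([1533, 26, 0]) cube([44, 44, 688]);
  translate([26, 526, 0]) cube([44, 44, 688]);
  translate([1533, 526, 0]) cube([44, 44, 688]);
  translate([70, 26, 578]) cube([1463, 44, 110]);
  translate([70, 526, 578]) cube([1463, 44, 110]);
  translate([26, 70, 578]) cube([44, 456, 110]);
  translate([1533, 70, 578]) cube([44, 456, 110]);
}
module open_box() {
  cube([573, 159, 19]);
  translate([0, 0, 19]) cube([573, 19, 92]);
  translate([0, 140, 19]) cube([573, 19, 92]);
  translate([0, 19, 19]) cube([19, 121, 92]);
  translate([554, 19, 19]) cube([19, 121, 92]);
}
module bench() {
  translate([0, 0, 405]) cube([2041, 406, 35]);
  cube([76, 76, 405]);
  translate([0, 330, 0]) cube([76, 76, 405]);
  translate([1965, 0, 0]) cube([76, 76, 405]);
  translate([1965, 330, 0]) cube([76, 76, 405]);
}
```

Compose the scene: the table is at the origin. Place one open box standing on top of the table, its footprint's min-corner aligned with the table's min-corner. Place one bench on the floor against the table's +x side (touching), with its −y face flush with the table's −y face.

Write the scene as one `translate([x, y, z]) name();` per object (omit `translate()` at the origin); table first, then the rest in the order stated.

table();
translate([0, 0, 716]) open_box();
translate([1603, 0, 0]) bench();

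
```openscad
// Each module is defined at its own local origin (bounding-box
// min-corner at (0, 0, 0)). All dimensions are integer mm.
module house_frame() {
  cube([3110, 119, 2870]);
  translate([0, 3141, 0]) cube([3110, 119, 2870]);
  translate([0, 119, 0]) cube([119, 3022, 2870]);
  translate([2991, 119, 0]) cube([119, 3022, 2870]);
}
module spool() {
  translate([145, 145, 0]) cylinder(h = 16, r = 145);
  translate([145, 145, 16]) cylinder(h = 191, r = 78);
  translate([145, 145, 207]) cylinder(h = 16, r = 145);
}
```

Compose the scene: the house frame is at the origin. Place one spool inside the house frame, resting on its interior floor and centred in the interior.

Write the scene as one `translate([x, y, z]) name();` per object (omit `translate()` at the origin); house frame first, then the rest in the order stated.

house_frame();
translate([1410, 1485, 0]) spool();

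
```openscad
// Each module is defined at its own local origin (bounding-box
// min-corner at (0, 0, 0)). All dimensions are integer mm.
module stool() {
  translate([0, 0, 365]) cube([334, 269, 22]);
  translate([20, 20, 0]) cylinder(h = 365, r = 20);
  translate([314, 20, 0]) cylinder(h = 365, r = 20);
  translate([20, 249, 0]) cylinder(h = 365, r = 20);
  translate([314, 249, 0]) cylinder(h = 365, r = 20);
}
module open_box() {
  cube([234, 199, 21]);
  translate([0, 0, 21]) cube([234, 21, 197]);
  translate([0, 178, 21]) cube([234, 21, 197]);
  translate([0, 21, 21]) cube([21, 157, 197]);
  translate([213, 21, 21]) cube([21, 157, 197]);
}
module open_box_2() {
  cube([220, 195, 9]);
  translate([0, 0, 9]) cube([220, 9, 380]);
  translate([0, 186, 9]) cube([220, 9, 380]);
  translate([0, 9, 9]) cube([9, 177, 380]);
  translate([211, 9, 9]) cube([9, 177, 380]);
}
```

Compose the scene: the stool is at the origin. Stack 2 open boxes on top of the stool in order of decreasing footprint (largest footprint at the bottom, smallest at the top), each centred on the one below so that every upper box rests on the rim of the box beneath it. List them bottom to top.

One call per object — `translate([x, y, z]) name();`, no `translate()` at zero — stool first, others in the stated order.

stool();
translate([50, 35, 387]) open_box();
translate([57, 37, 605]) open_box_2();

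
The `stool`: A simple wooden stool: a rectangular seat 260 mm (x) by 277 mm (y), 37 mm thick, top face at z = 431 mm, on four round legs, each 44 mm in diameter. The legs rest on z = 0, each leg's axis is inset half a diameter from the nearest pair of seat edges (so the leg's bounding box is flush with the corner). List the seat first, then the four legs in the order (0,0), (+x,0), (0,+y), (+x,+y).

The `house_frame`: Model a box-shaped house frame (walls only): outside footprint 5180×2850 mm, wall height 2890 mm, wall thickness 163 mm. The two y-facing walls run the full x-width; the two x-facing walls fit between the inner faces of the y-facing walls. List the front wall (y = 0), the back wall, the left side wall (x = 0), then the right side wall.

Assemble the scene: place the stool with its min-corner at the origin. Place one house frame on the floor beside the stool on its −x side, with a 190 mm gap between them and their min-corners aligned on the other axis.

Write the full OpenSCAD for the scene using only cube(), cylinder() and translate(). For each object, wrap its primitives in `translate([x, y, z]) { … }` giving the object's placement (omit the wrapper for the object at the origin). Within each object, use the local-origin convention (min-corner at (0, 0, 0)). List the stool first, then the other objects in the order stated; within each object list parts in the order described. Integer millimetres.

translate([0, 0, 394]) cube([260, 277, 37]);
translate([22, 22, 0]) cylinder(h = 394, r = 22);
translate([238, 22, 0]) cylinder(h = 394, r = 22);
translate([22, 255, 0]) cylinder(h = 394, r = 22);
translate([238, 255, 0]) cylinder(h = 394, r = 22);
translate([-5370, 0, 0]) {
  cube([5180, 163, 2890]);
  translate([0, 2687, 0]) cube([5180, 163, 2890]);
  translate([0, 163, 0]) cube([163, 2524, 2890]);
  translate([5017, 163, 0]) cube([163, 2524, 2890]);
}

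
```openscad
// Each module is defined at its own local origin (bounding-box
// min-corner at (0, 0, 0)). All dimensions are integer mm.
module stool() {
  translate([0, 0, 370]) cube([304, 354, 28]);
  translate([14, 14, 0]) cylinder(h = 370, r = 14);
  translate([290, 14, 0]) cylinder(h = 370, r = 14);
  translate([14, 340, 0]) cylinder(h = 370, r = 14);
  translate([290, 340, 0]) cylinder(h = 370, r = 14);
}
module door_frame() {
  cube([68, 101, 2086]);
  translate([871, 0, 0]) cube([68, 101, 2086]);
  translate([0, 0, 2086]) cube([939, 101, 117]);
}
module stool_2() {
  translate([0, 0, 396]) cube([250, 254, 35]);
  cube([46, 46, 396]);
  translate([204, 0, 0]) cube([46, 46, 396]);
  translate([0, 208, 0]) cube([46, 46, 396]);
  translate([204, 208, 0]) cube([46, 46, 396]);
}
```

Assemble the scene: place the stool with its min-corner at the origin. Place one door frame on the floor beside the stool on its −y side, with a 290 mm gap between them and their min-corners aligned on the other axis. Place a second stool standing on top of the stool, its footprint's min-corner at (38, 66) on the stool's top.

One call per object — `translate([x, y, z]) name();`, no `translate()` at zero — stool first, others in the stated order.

stool();
translate([0, -391, 0]) door_frame();
translate([38, 66, 398]) stool_2();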